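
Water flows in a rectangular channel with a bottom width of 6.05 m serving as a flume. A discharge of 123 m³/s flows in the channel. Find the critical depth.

y_c = 3.48 m

For a rectangular channel, critical depth y_c = (q²/g)^(1/3) where q = Q/b = 123/6.05 = 20.33 m²/s.
So y_c = (20.33²/9.81)^(1/3) = 3.48 m.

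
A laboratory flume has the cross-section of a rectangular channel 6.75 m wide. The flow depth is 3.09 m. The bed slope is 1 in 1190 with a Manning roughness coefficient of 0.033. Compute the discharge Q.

Q = 25.2 m³/s

Flow area A = b·y = 6.75 × 3.09 = 20.86 m². Wetted perimeter P = b + 2y = 6.75 + 2×3.09 = 12.93 m.
Hydraulic radius R = A/P = 20.86/12.93 = 1.613 m.
Manning's equation: Q = (1/n) A R^(2/3) S^(1/2) = (1/0.033) × 20.86 × 1.613^(2/3) × 0.0008403^(1/2) = 25.2 m³/s.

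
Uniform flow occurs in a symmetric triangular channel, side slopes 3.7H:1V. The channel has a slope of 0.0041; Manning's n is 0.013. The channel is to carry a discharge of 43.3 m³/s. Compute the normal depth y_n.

y_n = 1.66 m

Manning's equation rearranged: A R^(2/3) = nQ / (1·√S) = 0.013 × 43.3 / (√0.0041) = 8.791.
Try y = 1.39 m: A R^(2/3) = 5.479 — too small.
Try y = 1.66 m: A R^(2/3) = 8.796 — matches.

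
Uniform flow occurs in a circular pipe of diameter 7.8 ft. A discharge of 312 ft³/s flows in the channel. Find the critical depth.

At critical depth, Q² T / (g A³) = 1, i.e. A³/T = Q²/g = 312²/32.2 = 3023.
Trying y = 3.41 ft: A³/T = 1046 — short.
Trying y = 5.22 ft: A³/T = 5349 — over.
Trying y = 4.5 ft: A³/T = 3020 — close enough.

y_c = 4.5 ft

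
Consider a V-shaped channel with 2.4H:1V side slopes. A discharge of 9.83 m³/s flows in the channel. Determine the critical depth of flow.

y_c = 1.28 m

At critical depth, Q² T / (g A³) = 1, i.e. A³/T = Q²/g = 9.83²/9.81 = 9.85.
Try y = 1.06 m: A³/T = 3.854 — low.
Try y = 1.47 m: A³/T = 19.77 — high.
Try y = 1.28 m: A³/T = 9.896 — ≈ 9.85.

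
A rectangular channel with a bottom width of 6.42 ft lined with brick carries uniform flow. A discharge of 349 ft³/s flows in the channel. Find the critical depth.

For a rectangular channel, critical depth y_c = (q²/g)^(1/3) where q = Q/b = 349/6.42 = 54.36 ft²/s.
So y_c = (54.36²/32.2)^(1/3) = 4.51 ft.

y_c = 4.51 ft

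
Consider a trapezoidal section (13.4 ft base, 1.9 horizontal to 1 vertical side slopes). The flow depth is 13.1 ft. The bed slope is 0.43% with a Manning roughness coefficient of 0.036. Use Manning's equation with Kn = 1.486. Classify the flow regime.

subcritical

With bottom width b = 13.4 ft and side slope z = 1.9: A = (b + zy)y = (13.4 + 1.9×13.1)×13.1 = 501.6 ft²; P = b + 2y√(1+z²) = 13.4 + 2×13.1×2.147 = 69.65 ft.
Hydraulic radius R = A/P = 501.6/69.65 = 7.201 ft.
V = (1.486/n) R^(2/3) √S = (1.486/0.036) × 7.201^(2/3) × √0.0043 = 10.09 ft/s. Hydraulic depth D_h = A/T = 501.6/63.18 = 7.939 ft.
Froude number Fr = V/√(g·D_h) = 10.09/√(32.2×7.939) = 0.631, which is less than 1, so the flow is subcritical.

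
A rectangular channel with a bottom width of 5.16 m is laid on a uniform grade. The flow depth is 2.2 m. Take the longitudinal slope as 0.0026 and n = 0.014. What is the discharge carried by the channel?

Flow area A = b·y = 5.16 × 2.2 = 11.35 m². Wetted perimeter P = b + 2y = 5.16 + 2×2.2 = 9.56 m.
Hydraulic radius R = A/P = 11.35/9.56 = 1.187 m.
Manning's equation: Q = (1/n) A R^(2/3) S^(1/2) = (1/0.014) × 11.35 × 1.187^(2/3) × 0.0026^(1/2) = 46.4 m³/s.

Q = 46.4 m³/s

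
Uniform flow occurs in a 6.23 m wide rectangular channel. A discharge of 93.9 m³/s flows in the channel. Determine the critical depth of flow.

y_c = 2.85 m

For a rectangular channel, critical depth y_c = (q²/g)^(1/3) where q = Q/b = 93.9/6.23 = 15.07 m²/s.
So y_c = (15.07²/9.81)^(1/3) = 2.85 m.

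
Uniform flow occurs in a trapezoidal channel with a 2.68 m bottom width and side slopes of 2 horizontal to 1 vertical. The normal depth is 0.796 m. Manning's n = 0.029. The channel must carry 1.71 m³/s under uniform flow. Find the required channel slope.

With bottom width b = 2.68 m and side slope z = 2: A = (b + zy)y = (2.68 + 2×0.796)×0.796 = 3.401 m²; P = b + 2y√(1+z²) = 2.68 + 2×0.796×2.236 = 6.24 m.
Hydraulic radius R = A/P = 3.401/6.24 = 0.545 m.
From Manning's equation, S = [nQ / (1 A R^(2/3))]² = [0.029 × 1.71 / (1 × 3.401 × 0.545^(2/3))]² = 0.000478.

S = 0.000478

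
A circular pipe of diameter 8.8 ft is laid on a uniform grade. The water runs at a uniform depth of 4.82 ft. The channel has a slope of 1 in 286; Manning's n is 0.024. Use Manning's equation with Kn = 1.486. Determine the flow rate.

For a circular section of diameter D = 8.8 ft at depth y = 4.82 ft, the central angle is θ = 2 arccos(1 − 2y/D) = 3.333 rad. Then A = (D²/8)(θ − sin θ) = 34.1 ft² and P = Dθ/2 = 14.66 ft.
Hydraulic radius R = A/P = 34.1/14.66 = 2.325 ft.
Manning's equation: Q = (1.486/n) A R^(2/3) S^(1/2) = (1.486/0.024) × 34.1 × 2.325^(2/3) × 0.003497^(1/2) = 219 ft³/s.

Q = 219 ft³/s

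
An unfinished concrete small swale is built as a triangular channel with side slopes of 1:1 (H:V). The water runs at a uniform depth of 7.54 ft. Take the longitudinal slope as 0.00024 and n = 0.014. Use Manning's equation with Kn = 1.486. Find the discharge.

Q = 180 ft³/s

For a triangular section with side slope z = 1: A = zy² = 1×7.54² = 56.85 ft²; P = 2y√(1+z²) = 2×7.54×1.414 = 21.33 ft.
Hydraulic radius R = A/P = 56.85/21.33 = 2.666 ft.
Manning's equation: Q = (1.486/n) A R^(2/3) S^(1/2) = (1.486/0.014) × 56.85 × 2.666^(2/3) × 0.00024^(1/2) = 180 ft³/s.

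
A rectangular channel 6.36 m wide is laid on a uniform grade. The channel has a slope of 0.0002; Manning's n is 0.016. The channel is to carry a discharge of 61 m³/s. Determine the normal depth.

y_n = 6.54 m

Manning's equation rearranged: A R^(2/3) = nQ / (1·√S) = 0.016 × 61 / (√0.0002) = 69.01.
Trying y = 4.73 m: A R^(2/3) = 46.17 — low.
Trying y = 6.54 m: A R^(2/3) = 69.07 — matches.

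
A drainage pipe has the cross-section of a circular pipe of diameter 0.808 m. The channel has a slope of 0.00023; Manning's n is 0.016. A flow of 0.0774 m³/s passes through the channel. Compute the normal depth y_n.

Manning's equation rearranged: A R^(2/3) = nQ / (1·√S) = 0.016 × 0.0774 / (√0.00023) = 0.08166.
Trying y = 0.454 m: A R^(2/3) = 0.107 — over.
Trying y = 0.386 m: A R^(2/3) = 0.08163 — close enough.

y_n = 0.386 m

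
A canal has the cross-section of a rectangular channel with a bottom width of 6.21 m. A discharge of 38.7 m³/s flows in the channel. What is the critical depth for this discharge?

For a rectangular channel, critical depth y_c = (q²/g)^(1/3) where q = Q/b = 38.7/6.21 = 6.232 m²/s.
So y_c = (6.232²/9.81)^(1/3) = 1.58 m.

y_c = 1.58 m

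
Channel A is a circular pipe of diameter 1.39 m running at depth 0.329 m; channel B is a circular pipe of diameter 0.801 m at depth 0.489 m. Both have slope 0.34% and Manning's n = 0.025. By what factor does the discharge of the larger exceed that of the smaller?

Channel A: For a circular section of diameter D = 1.39 m at depth y = 0.329 m, the central angle is θ = 2 arccos(1 − 2y/D) = 2.032 rad. Then A = (D²/8)(θ − sin θ) = 0.2746 m² and P = Dθ/2 = 1.412 m. Hydraulic radius R = A/P = 0.2746/1.412 = 0.1944 m. Q_A = (1/0.025)·0.2746·0.1944^(2/3)·√0.0034 = 0.2149 m³/s.
Channel B: For a circular section of diameter D = 0.801 m at depth y = 0.489 m, the central angle is θ = 2 arccos(1 − 2y/D) = 3.587 rad. Then A = (D²/8)(θ − sin θ) = 0.3223 m² and P = Dθ/2 = 1.437 m. Hydraulic radius R = A/P = 0.3223/1.437 = 0.2243 m. Q_B = (1/0.025)·0.3223·0.2243^(2/3)·√0.0034 = 0.2775 m³/s.
The larger discharge is 0.2775 m³/s and the smaller is 0.2149 m³/s; the ratio is 1.29.

1.29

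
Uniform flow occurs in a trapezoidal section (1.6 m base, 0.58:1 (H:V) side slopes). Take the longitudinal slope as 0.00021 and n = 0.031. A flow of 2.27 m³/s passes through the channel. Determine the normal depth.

Manning's equation rearranged: A R^(2/3) = nQ / (1·√S) = 0.031 × 2.27 / (√0.00021) = 4.856.
Trying y = 1.42 m: A R^(2/3) = 2.726 — low.
Trying y = 2.19 m: A R^(2/3) = 6.046 — high.
Trying y = 1.95 m: A R^(2/3) = 4.86 — close enough.

y_n = 1.95 m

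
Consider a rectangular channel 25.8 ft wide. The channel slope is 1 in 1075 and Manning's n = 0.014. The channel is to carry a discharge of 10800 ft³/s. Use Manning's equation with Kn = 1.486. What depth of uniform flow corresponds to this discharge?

y_n = 29.9 ft

Manning's equation rearranged: A R^(2/3) = nQ / (1.486·√S) = 0.014 × 10800 / (1.486 × √0.0009302) = 3336.
Trying y = 36.5 ft: A R^(2/3) = 4233 — too large.
Trying y = 20.4 ft: A R^(2/3) = 2088 — too small.
Trying y = 29.9 ft: A R^(2/3) = 3341 — ≈ 3336.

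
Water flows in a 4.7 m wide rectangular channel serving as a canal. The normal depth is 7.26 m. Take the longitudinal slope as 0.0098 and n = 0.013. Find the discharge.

Flow area A = b·y = 4.7 × 7.26 = 34.12 m². Wetted perimeter P = b + 2y = 4.7 + 2×7.26 = 19.22 m.
Hydraulic radius R = A/P = 34.12/19.22 = 1.775 m.
Manning's equation: Q = (1/n) A R^(2/3) S^(1/2) = (1/0.013) × 34.12 × 1.775^(2/3) × 0.0098^(1/2) = 381 m³/s.

Q = 381 m³/s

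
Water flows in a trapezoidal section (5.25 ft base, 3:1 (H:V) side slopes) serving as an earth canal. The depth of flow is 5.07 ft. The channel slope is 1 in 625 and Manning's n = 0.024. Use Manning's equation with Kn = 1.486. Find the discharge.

With bottom width b = 5.25 ft and side slope z = 3: A = (b + zy)y = (5.25 + 3×5.07)×5.07 = 103.7 ft²; P = b + 2y√(1+z²) = 5.25 + 2×5.07×3.162 = 37.32 ft.
Hydraulic radius R = A/P = 103.7/37.32 = 2.78 ft.
Manning's equation: Q = (1.486/n) A R^(2/3) S^(1/2) = (1.486/0.024) × 103.7 × 2.78^(2/3) × 0.0016^(1/2) = 508 ft³/s.

Q = 508 ft³/s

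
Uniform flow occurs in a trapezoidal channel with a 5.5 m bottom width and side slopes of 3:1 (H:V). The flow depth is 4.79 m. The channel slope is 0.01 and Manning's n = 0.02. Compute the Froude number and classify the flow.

supercritical

With bottom width b = 5.5 m and side slope z = 3: A = (b + zy)y = (5.5 + 3×4.79)×4.79 = 95.18 m²; P = b + 2y√(1+z²) = 5.5 + 2×4.79×3.162 = 35.79 m.
Hydraulic radius R = A/P = 95.18/35.79 = 2.659 m.
V = (1/n) R^(2/3) √S = (1/0.02) × 2.659^(2/3) × √0.01 = 9.597 m/s. Hydraulic depth D_h = A/T = 95.18/34.24 = 2.78 m.
Froude number Fr = V/√(g·D_h) = 9.597/√(9.81×2.78) = 1.84, which is greater than 1, so the flow is supercritical.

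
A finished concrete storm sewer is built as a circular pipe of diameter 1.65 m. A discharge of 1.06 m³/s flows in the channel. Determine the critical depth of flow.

y_c = 0.508 m

At critical depth, Q² T / (g A³) = 1, i.e. A³/T = Q²/g = 1.06²/9.81 = 0.1145.
Try y = 0.392 m: A³/T = 0.04191 — short.
Try y = 0.508 m: A³/T = 0.1148 — ≈ 0.1145.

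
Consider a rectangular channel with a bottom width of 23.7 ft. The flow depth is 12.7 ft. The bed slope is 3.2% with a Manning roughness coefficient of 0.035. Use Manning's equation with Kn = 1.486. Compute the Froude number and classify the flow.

Flow area A = b·y = 23.7 × 12.7 = 301 ft². Wetted perimeter P = b + 2y = 23.7 + 2×12.7 = 49.1 ft.
Hydraulic radius R = A/P = 301/49.1 = 6.13 ft.
V = (1.486/n) R^(2/3) √S = (1.486/0.035) × 6.13^(2/3) × √0.032 = 25.44 ft/s. Hydraulic depth D_h = A/T = 301/23.7 = 12.7 ft.
Froude number Fr = V/√(g·D_h) = 25.44/√(32.2×12.7) = 1.26, which is greater than 1, so the flow is supercritical.

supercritical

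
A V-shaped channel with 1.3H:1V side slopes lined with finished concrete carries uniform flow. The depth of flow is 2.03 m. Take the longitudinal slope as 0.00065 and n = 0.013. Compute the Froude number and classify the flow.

subcritical

For a triangular section with side slope z = 1.3: A = zy² = 1.3×2.03² = 5.357 m²; P = 2y√(1+z²) = 2×2.03×1.64 = 6.659 m.
Hydraulic radius R = A/P = 5.357/6.659 = 0.8045 m.
V = (1/n) R^(2/3) √S = (1/0.013) × 0.8045^(2/3) × √0.00065 = 1.696 m/s. Hydraulic depth D_h = A/T = 5.357/5.278 = 1.015 m.
Froude number Fr = V/√(g·D_h) = 1.696/√(9.81×1.015) = 0.538, which is less than 1, so the flow is subcritical.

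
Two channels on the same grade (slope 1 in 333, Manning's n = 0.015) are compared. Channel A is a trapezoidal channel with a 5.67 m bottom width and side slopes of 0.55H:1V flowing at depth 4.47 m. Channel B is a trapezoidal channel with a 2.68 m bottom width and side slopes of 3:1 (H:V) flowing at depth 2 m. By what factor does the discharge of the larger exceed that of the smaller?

Channel A: With bottom width b = 5.67 m and side slope z = 0.55: A = (b + zy)y = (5.67 + 0.55×4.47)×4.47 = 36.33 m²; P = b + 2y√(1+z²) = 5.67 + 2×4.47×1.141 = 15.87 m. Hydraulic radius R = A/P = 36.33/15.87 = 2.289 m. Q_A = (1/0.015)·36.33·2.289^(2/3)·√0.003003 = 230.6 m³/s.
Channel B: With bottom width b = 2.68 m and side slope z = 3: A = (b + zy)y = (2.68 + 3×2)×2 = 17.36 m²; P = b + 2y√(1+z²) = 2.68 + 2×2×3.162 = 15.33 m. Hydraulic radius R = A/P = 17.36/15.33 = 1.132 m. Q_B = (1/0.015)·17.36·1.132^(2/3)·√0.003003 = 68.91 m³/s.
The larger discharge is 230.6 m³/s and the smaller is 68.91 m³/s; the ratio is 3.35.

3.35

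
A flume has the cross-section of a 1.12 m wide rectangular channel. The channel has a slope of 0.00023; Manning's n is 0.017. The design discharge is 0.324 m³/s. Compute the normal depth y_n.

y_n = 0.705 m

Manning's equation rearranged: A R^(2/3) = nQ / (1·√S) = 0.017 × 0.324 / (√0.00023) = 0.3632.
Trying y = 0.589 m: A R^(2/3) = 0.2871 — too small.
Trying y = 0.804 m: A R^(2/3) = 0.4301 — too large.
Trying y = 0.705 m: A R^(2/3) = 0.3633 — close enough.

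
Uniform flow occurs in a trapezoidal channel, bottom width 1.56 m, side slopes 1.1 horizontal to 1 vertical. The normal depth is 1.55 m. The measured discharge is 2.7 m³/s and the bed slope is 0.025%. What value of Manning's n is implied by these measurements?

With bottom width b = 1.56 m and side slope z = 1.1: A = (b + zy)y = (1.56 + 1.1×1.55)×1.55 = 5.061 m²; P = b + 2y√(1+z²) = 1.56 + 2×1.55×1.487 = 6.168 m.
Hydraulic radius R = A/P = 5.061/6.168 = 0.8204 m.
Rearranging Manning's equation: n = (1/Q) A R^(2/3) S^(1/2) = (1/2.7) × 5.061 × 0.8204^(2/3) × √0.00025 = 0.026.

n = 0.026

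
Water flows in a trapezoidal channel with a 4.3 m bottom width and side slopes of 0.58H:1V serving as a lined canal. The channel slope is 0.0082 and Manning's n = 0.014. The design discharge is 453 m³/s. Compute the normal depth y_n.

Manning's equation rearranged: A R^(2/3) = nQ / (1·√S) = 0.014 × 453 / (√0.0082) = 70.04.
At y = 4.51 m: A R^(2/3) = 51.44 — too small.
At y = 6.72 m: A R^(2/3) = 108.8 — too large.
At y = 5.33 m: A R^(2/3) = 70.03 — matches.

y_n = 5.33 m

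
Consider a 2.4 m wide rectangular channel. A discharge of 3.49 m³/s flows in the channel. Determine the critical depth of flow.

For a rectangular channel, critical depth y_c = (q²/g)^(1/3) where q = Q/b = 3.49/2.4 = 1.454 m²/s.
So y_c = (1.454²/9.81)^(1/3) = 0.6 m.

y_c = 0.6 m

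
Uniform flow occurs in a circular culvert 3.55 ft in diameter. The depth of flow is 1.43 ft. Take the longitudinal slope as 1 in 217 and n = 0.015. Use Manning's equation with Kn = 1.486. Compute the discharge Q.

For a circular section of diameter D = 3.55 ft at depth y = 1.43 ft, the central angle is θ = 2 arccos(1 − 2y/D) = 2.75 rad. Then A = (D²/8)(θ − sin θ) = 3.732 ft² and P = Dθ/2 = 4.882 ft.
Hydraulic radius R = A/P = 3.732/4.882 = 0.7645 ft.
Manning's equation: Q = (1.486/n) A R^(2/3) S^(1/2) = (1.486/0.015) × 3.732 × 0.7645^(2/3) × 0.004608^(1/2) = 21 ft³/s.

Q = 21 ft³/s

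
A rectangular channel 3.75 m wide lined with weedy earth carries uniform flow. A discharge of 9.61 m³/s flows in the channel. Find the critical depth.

For a rectangular channel, critical depth y_c = (q²/g)^(1/3) where q = Q/b = 9.61/3.75 = 2.563 m²/s.
So y_c = (2.563²/9.81)^(1/3) = 0.875 m.

y_c = 0.875 m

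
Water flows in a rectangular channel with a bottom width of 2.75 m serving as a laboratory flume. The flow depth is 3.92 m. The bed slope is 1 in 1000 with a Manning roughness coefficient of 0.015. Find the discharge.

Q = 23 m³/s

Flow area A = b·y = 2.75 × 3.92 = 10.78 m². Wetted perimeter P = b + 2y = 2.75 + 2×3.92 = 10.59 m.
Hydraulic radius R = A/P = 10.78/10.59 = 1.018 m.
Manning's equation: Q = (1/n) A R^(2/3) S^(1/2) = (1/0.015) × 10.78 × 1.018^(2/3) × 0.001^(1/2) = 23 m³/s.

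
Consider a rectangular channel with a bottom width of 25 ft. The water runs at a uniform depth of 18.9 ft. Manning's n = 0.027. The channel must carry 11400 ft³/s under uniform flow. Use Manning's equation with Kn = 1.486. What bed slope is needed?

S = 0.013

Flow area A = b·y = 25 × 18.9 = 472.5 ft². Wetted perimeter P = b + 2y = 25 + 2×18.9 = 62.8 ft.
Hydraulic radius R = A/P = 472.5/62.8 = 7.524 ft.
From Manning's equation, S = [nQ / (1.486 A R^(2/3))]² = [0.027 × 11400 / (1.486 × 472.5 × 7.524^(2/3))]² = 0.013.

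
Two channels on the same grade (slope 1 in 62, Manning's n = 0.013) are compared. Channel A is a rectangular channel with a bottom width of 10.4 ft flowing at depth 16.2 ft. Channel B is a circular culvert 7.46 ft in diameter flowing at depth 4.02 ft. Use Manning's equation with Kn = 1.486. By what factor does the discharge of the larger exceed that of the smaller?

Channel A: Flow area A = b·y = 10.4 × 16.2 = 168.5 ft². Wetted perimeter P = b + 2y = 10.4 + 2×16.2 = 42.8 ft. Hydraulic radius R = A/P = 168.5/42.8 = 3.936 ft. Q_A = (1.486/0.013)·168.5·3.936^(2/3)·√0.01613 = 6098 ft³/s.
Channel B: For a circular section of diameter D = 7.46 ft at depth y = 4.02 ft, the central angle is θ = 2 arccos(1 − 2y/D) = 3.297 rad. Then A = (D²/8)(θ − sin θ) = 24.02 ft² and P = Dθ/2 = 12.3 ft. Hydraulic radius R = A/P = 24.02/12.3 = 1.953 ft. Q_B = (1.486/0.013)·24.02·1.953^(2/3)·√0.01613 = 544.7 ft³/s.
The larger discharge is 6098 ft³/s and the smaller is 544.7 ft³/s; the ratio is 11.2.

11.2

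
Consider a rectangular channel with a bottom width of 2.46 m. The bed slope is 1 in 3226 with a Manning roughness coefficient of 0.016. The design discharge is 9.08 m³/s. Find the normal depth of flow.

Manning's equation rearranged: A R^(2/3) = nQ / (1·√S) = 0.016 × 9.08 / (√0.00031) = 8.252.
At y = 2.67 m: A R^(2/3) = 5.857 — too small.
At y = 4.48 m: A R^(2/3) = 10.76 — too large.
At y = 3.56 m: A R^(2/3) = 8.249 — close enough.

y_n = 3.56 m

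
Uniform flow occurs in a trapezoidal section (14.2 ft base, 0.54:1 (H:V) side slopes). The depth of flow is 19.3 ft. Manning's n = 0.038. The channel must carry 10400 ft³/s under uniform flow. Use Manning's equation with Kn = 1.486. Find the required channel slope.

With bottom width b = 14.2 ft and side slope z = 0.54: A = (b + zy)y = (14.2 + 0.54×19.3)×19.3 = 475.2 ft²; P = b + 2y√(1+z²) = 14.2 + 2×19.3×1.136 = 58.07 ft.
Hydraulic radius R = A/P = 475.2/58.07 = 8.184 ft.
From Manning's equation, S = [nQ / (1.486 A R^(2/3))]² = [0.038 × 10400 / (1.486 × 475.2 × 8.184^(2/3))]² = 0.019.

S = 0.019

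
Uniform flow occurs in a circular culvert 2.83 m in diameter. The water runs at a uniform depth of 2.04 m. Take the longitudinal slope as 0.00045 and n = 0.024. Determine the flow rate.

Q = 3.84 m³/s

For a circular section of diameter D = 2.83 m at depth y = 2.04 m, the central angle is θ = 2 arccos(1 − 2y/D) = 4.057 rad. Then A = (D²/8)(θ − sin θ) = 4.855 m² and P = Dθ/2 = 5.74 m.
Hydraulic radius R = A/P = 4.855/5.74 = 0.8457 m.
Manning's equation: Q = (1/n) A R^(2/3) S^(1/2) = (1/0.024) × 4.855 × 0.8457^(2/3) × 0.00045^(1/2) = 3.84 m³/s.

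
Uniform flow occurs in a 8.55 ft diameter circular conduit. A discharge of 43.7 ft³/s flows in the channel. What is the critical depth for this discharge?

y_c = 1.59 ft

At critical depth, Q² T / (g A³) = 1, i.e. A³/T = Q²/g = 43.7²/32.2 = 59.31.
Try y = 1.82 ft: A³/T = 101.9 — too large.
Try y = 1.2 ft: A³/T = 19.85 — too small.
Try y = 1.59 ft: A³/T = 60.04 — matches.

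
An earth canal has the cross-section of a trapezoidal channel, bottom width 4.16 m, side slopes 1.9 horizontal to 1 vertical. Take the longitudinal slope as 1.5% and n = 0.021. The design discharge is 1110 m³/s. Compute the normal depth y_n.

y_n = 5.88 m

Manning's equation rearranged: A R^(2/3) = nQ / (1·√S) = 0.021 × 1110 / (√0.015) = 190.3.
Trying y = 6.85 m: A R^(2/3) = 271.4 — too large.
Trying y = 4.9 m: A R^(2/3) = 125.4 — too small.
Trying y = 5.88 m: A R^(2/3) = 190.2 — ≈ 190.3.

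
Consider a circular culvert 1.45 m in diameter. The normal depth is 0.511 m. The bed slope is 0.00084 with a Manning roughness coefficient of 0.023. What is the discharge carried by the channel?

Q = 0.282 m³/s

For a circular section of diameter D = 1.45 m at depth y = 0.511 m, the central angle is θ = 2 arccos(1 − 2y/D) = 2.542 rad. Then A = (D²/8)(θ − sin θ) = 0.5199 m² and P = Dθ/2 = 1.843 m.
Hydraulic radius R = A/P = 0.5199/1.843 = 0.2821 m.
Manning's equation: Q = (1/n) A R^(2/3) S^(1/2) = (1/0.023) × 0.5199 × 0.2821^(2/3) × 0.00084^(1/2) = 0.282 m³/s.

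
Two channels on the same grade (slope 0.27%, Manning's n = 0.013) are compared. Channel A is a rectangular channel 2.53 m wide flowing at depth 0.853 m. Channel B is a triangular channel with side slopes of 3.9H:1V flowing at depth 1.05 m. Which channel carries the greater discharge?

Channel A: Flow area A = b·y = 2.53 × 0.853 = 2.158 m². Wetted perimeter P = b + 2y = 2.53 + 2×0.853 = 4.236 m. Hydraulic radius R = A/P = 2.158/4.236 = 0.5095 m. Q_A = (1/0.013)·2.158·0.5095^(2/3)·√0.0027 = 5.502 m³/s.
Channel B: For a triangular section with side slope z = 3.9: A = zy² = 3.9×1.05² = 4.3 m²; P = 2y√(1+z²) = 2×1.05×4.026 = 8.455 m. Hydraulic radius R = A/P = 4.3/8.455 = 0.5085 m. Q_B = (1/0.013)·4.3·0.5085^(2/3)·√0.0027 = 10.95 m³/s.
Q_A = 5.502 m³/s vs Q_B = 10.95 m³/s, so channel B carries more.

channel B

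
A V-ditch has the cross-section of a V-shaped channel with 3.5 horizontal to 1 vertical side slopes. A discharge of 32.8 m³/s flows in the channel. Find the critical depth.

At critical depth, Q² T / (g A³) = 1, i.e. A³/T = Q²/g = 32.8²/9.81 = 109.7.
Try y = 1.44 m: A³/T = 37.92 — short.
Try y = 2.18 m: A³/T = 301.6 — over.
Try y = 1.78 m: A³/T = 109.4 — ≈ 109.7.

y_c = 1.78 m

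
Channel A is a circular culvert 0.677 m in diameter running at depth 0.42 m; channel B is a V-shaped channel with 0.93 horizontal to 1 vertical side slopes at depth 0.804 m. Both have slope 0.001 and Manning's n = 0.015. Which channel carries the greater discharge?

channel B

Channel A: For a circular section of diameter D = 0.677 m at depth y = 0.42 m, the central angle is θ = 2 arccos(1 − 2y/D) = 3.628 rad. Then A = (D²/8)(θ − sin θ) = 0.2346 m² and P = Dθ/2 = 1.228 m. Hydraulic radius R = A/P = 0.2346/1.228 = 0.1911 m. Q_A = (1/0.015)·0.2346·0.1911^(2/3)·√0.001 = 0.1641 m³/s.
Channel B: For a triangular section with side slope z = 0.93: A = zy² = 0.93×0.804² = 0.6012 m²; P = 2y√(1+z²) = 2×0.804×1.366 = 2.196 m. Hydraulic radius R = A/P = 0.6012/2.196 = 0.2738 m. Q_B = (1/0.015)·0.6012·0.2738^(2/3)·√0.001 = 0.5343 m³/s.
Q_A = 0.1641 m³/s vs Q_B = 0.5343 m³/s, so channel B carries more.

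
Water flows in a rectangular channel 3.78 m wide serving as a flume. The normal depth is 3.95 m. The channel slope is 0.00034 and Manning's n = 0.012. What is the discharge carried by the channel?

Flow area A = b·y = 3.78 × 3.95 = 14.93 m². Wetted perimeter P = b + 2y = 3.78 + 2×3.95 = 11.68 m.
Hydraulic radius R = A/P = 14.93/11.68 = 1.278 m.
Manning's equation: Q = (1/n) A R^(2/3) S^(1/2) = (1/0.012) × 14.93 × 1.278^(2/3) × 0.00034^(1/2) = 27 m³/s.

Q = 27 m³/s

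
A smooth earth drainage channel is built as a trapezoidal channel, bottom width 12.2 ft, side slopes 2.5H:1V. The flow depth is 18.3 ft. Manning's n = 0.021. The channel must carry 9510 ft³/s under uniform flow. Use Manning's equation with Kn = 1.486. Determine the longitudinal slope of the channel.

With bottom width b = 12.2 ft and side slope z = 2.5: A = (b + zy)y = (12.2 + 2.5×18.3)×18.3 = 1060 ft²; P = b + 2y√(1+z²) = 12.2 + 2×18.3×2.693 = 110.7 ft.
Hydraulic radius R = A/P = 1060/110.7 = 9.576 ft.
From Manning's equation, S = [nQ / (1.486 A R^(2/3))]² = [0.021 × 9510 / (1.486 × 1060 × 9.576^(2/3))]² = 0.00079.

S = 0.00079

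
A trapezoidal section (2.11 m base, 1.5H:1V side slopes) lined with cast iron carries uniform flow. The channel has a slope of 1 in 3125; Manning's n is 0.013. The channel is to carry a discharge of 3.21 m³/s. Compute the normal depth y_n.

y_n = 0.935 m

Manning's equation rearranged: A R^(2/3) = nQ / (1·√S) = 0.013 × 3.21 / (√0.00032) = 2.333.
Try y = 1.16 m: A R^(2/3) = 3.553 — over.
Try y = 0.935 m: A R^(2/3) = 2.334 — matches.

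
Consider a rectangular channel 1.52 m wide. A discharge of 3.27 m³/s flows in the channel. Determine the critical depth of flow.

For a rectangular channel, critical depth y_c = (q²/g)^(1/3) where q = Q/b = 3.27/1.52 = 2.151 m²/s.
So y_c = (2.151²/9.81)^(1/3) = 0.778 m.

y_c = 0.778 m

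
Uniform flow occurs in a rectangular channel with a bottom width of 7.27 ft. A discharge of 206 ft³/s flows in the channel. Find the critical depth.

For a rectangular channel, critical depth y_c = (q²/g)^(1/3) where q = Q/b = 206/7.27 = 28.34 ft²/s.
So y_c = (28.34²/32.2)^(1/3) = 2.92 ft.

y_c = 2.92 ft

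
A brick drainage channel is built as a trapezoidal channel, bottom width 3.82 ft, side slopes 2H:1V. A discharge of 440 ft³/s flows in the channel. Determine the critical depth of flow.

y_c = 4.12 ft

At critical depth, Q² T / (g A³) = 1, i.e. A³/T = Q²/g = 440²/32.2 = 6012.
Try y = 4.95 ft: A³/T = 13260 — over.
Try y = 3.23 ft: A³/T = 2187 — short.
Try y = 4.12 ft: A³/T = 6043 — close enough.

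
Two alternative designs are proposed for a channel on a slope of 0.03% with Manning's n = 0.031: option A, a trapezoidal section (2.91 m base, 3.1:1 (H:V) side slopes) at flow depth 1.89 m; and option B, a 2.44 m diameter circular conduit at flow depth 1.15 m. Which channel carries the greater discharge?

Channel A: With bottom width b = 2.91 m and side slope z = 3.1: A = (b + zy)y = (2.91 + 3.1×1.89)×1.89 = 16.57 m²; P = b + 2y√(1+z²) = 2.91 + 2×1.89×3.257 = 15.22 m. Hydraulic radius R = A/P = 16.57/15.22 = 1.089 m. Q_A = (1/0.031)·16.57·1.089^(2/3)·√0.0003 = 9.8 m³/s.
Channel B: For a circular section of diameter D = 2.44 m at depth y = 1.15 m, the central angle is θ = 2 arccos(1 − 2y/D) = 3.027 rad. Then A = (D²/8)(θ − sin θ) = 2.167 m² and P = Dθ/2 = 3.693 m. Hydraulic radius R = A/P = 2.167/3.693 = 0.5869 m. Q_B = (1/0.031)·2.167·0.5869^(2/3)·√0.0003 = 0.8488 m³/s.
Q_A = 9.8 m³/s vs Q_B = 0.8488 m³/s, so channel A carries more.

channel A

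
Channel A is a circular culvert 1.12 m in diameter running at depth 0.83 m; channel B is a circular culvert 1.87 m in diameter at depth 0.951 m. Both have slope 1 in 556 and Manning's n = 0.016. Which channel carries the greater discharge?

channel B

Channel A: For a circular section of diameter D = 1.12 m at depth y = 0.83 m, the central angle is θ = 2 arccos(1 − 2y/D) = 4.148 rad. Then A = (D²/8)(θ − sin θ) = 0.7828 m² and P = Dθ/2 = 2.323 m. Hydraulic radius R = A/P = 0.7828/2.323 = 0.337 m. Q_A = (1/0.016)·0.7828·0.337^(2/3)·√0.001799 = 1.005 m³/s.
Channel B: For a circular section of diameter D = 1.87 m at depth y = 0.951 m, the central angle is θ = 2 arccos(1 − 2y/D) = 3.176 rad. Then A = (D²/8)(θ − sin θ) = 1.403 m² and P = Dθ/2 = 2.969 m. Hydraulic radius R = A/P = 1.403/2.969 = 0.4725 m. Q_B = (1/0.016)·1.403·0.4725^(2/3)·√0.001799 = 2.256 m³/s.
Q_A = 1.005 m³/s vs Q_B = 2.256 m³/s, so channel B carries more.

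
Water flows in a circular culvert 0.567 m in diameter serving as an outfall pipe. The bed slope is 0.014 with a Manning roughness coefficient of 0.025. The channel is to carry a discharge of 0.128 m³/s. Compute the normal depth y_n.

Manning's equation rearranged: A R^(2/3) = nQ / (1·√S) = 0.025 × 0.128 / (√0.014) = 0.02704.
Try y = 0.312 m: A R^(2/3) = 0.04024 — over.
Try y = 0.202 m: A R^(2/3) = 0.01866 — short.
Try y = 0.247 m: A R^(2/3) = 0.02699 — ≈ 0.02704.

y_n = 0.247 m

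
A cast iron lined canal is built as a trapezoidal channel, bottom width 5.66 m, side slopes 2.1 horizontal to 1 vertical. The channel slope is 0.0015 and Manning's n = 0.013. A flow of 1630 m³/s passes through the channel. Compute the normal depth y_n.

y_n = 8.56 m

Manning's equation rearranged: A R^(2/3) = nQ / (1·√S) = 0.013 × 1630 / (√0.0015) = 547.1.
Trying y = 10.7 m: A R^(2/3) = 929.8 — over.
Trying y = 8.56 m: A R^(2/3) = 547.3 — close enough.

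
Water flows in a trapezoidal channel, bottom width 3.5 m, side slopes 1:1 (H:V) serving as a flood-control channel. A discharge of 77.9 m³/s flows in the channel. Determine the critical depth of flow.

At critical depth, Q² T / (g A³) = 1, i.e. A³/T = Q²/g = 77.9²/9.81 = 618.6.
At y = 3.26 m: A³/T = 1068 — high.
At y = 2.82 m: A³/T = 619.4 — matches.

y_c = 2.82 m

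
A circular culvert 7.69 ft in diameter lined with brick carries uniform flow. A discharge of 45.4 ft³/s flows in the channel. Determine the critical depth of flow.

At critical depth, Q² T / (g A³) = 1, i.e. A³/T = Q²/g = 45.4²/32.2 = 64.01.
At y = 1.18 ft: A³/T = 16.6 — short.
At y = 1.82 ft: A³/T = 90.79 — over.
At y = 1.66 ft: A³/T = 63.37 — matches.

y_c = 1.66 ft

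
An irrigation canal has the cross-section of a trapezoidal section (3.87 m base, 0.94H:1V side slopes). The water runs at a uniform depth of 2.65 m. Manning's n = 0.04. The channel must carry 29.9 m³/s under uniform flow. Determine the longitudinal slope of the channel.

With bottom width b = 3.87 m and side slope z = 0.94: A = (b + zy)y = (3.87 + 0.94×2.65)×2.65 = 16.86 m²; P = b + 2y√(1+z²) = 3.87 + 2×2.65×1.372 = 11.14 m.
Hydraulic radius R = A/P = 16.86/11.14 = 1.513 m.
From Manning's equation, S = [nQ / (1 A R^(2/3))]² = [0.04 × 29.9 / (1 × 16.86 × 1.513^(2/3))]² = 0.0029.

S = 0.0029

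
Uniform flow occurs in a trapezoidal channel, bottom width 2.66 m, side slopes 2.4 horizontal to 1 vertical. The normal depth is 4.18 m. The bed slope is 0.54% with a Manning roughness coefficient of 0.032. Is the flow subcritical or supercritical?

With bottom width b = 2.66 m and side slope z = 2.4: A = (b + zy)y = (2.66 + 2.4×4.18)×4.18 = 53.05 m²; P = b + 2y√(1+z²) = 2.66 + 2×4.18×2.6 = 24.4 m.
Hydraulic radius R = A/P = 53.05/24.4 = 2.175 m.
V = (1/n) R^(2/3) √S = (1/0.032) × 2.175^(2/3) × √0.0054 = 3.855 m/s. Hydraulic depth D_h = A/T = 53.05/22.72 = 2.335 m.
Froude number Fr = V/√(g·D_h) = 3.855/√(9.81×2.335) = 0.805, which is less than 1, so the flow is subcritical.

subcritical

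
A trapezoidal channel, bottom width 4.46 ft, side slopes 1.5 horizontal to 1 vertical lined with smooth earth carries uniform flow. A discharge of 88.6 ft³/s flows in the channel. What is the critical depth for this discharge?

At critical depth, Q² T / (g A³) = 1, i.e. A³/T = Q²/g = 88.6²/32.2 = 243.8.
Try y = 2.15 ft: A³/T = 413.4 — over.
Try y = 1.63 ft: A³/T = 152.5 — short.
Try y = 1.86 ft: A³/T = 244.2 — matches.

y_c = 1.86 ft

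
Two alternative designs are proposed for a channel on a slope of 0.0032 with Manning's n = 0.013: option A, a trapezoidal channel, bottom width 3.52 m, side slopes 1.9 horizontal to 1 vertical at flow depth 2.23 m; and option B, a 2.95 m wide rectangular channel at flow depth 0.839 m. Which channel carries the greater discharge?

Channel A: With bottom width b = 3.52 m and side slope z = 1.9: A = (b + zy)y = (3.52 + 1.9×2.23)×2.23 = 17.3 m²; P = b + 2y√(1+z²) = 3.52 + 2×2.23×2.147 = 13.1 m. Hydraulic radius R = A/P = 17.3/13.1 = 1.321 m. Q_A = (1/0.013)·17.3·1.321^(2/3)·√0.0032 = 90.62 m³/s.
Channel B: Flow area A = b·y = 2.95 × 0.839 = 2.475 m². Wetted perimeter P = b + 2y = 2.95 + 2×0.839 = 4.628 m. Hydraulic radius R = A/P = 2.475/4.628 = 0.5348 m. Q_B = (1/0.013)·2.475·0.5348^(2/3)·√0.0032 = 7.096 m³/s.
Q_A = 90.62 m³/s vs Q_B = 7.096 m³/s, so channel A carries more.

channel A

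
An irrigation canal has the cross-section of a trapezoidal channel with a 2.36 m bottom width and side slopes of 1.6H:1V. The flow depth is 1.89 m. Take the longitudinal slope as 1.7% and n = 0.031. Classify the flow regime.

With bottom width b = 2.36 m and side slope z = 1.6: A = (b + zy)y = (2.36 + 1.6×1.89)×1.89 = 10.18 m²; P = b + 2y√(1+z²) = 2.36 + 2×1.89×1.887 = 9.492 m.
Hydraulic radius R = A/P = 10.18/9.492 = 1.072 m.
V = (1/n) R^(2/3) √S = (1/0.031) × 1.072^(2/3) × √0.017 = 4.406 m/s. Hydraulic depth D_h = A/T = 10.18/8.408 = 1.21 m.
Froude number Fr = V/√(g·D_h) = 4.406/√(9.81×1.21) = 1.28, which is greater than 1, so the flow is supercritical.

supercritical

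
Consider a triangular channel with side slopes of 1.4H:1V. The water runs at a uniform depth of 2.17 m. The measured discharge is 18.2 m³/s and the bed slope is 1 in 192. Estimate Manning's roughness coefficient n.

n = 0.0241

For a triangular section with side slope z = 1.4: A = zy² = 1.4×2.17² = 6.592 m²; P = 2y√(1+z²) = 2×2.17×1.72 = 7.467 m.
Hydraulic radius R = A/P = 6.592/7.467 = 0.8829 m.
Rearranging Manning's equation: n = (1/Q) A R^(2/3) S^(1/2) = (1/18.2) × 6.592 × 0.8829^(2/3) × √0.005208 = 0.0241.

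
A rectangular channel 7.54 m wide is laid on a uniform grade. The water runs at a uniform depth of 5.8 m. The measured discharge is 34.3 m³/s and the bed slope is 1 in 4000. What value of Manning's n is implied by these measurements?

n = 0.035

Flow area A = b·y = 7.54 × 5.8 = 43.73 m². Wetted perimeter P = b + 2y = 7.54 + 2×5.8 = 19.14 m.
Hydraulic radius R = A/P = 43.73/19.14 = 2.285 m.
Rearranging Manning's equation: n = (1/Q) A R^(2/3) S^(1/2) = (1/34.3) × 43.73 × 2.285^(2/3) × √0.00025 = 0.035.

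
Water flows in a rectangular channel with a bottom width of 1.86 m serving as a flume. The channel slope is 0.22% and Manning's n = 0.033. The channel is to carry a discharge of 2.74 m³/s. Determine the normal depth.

y_n = 1.5 m

Manning's equation rearranged: A R^(2/3) = nQ / (1·√S) = 0.033 × 2.74 / (√0.0022) = 1.928.
At y = 1.15 m: A R^(2/3) = 1.373 — low.
At y = 1.65 m: A R^(2/3) = 2.171 — high.
At y = 1.5 m: A R^(2/3) = 1.927 — close enough.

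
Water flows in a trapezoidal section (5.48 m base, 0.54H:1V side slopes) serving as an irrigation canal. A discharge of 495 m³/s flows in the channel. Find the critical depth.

At critical depth, Q² T / (g A³) = 1, i.e. A³/T = Q²/g = 495²/9.81 = 24980.
At y = 6.43 m: A³/T = 15350 — short.
At y = 8.92 m: A³/T = 51270 — over.
At y = 7.35 m: A³/T = 24970 — close enough.

y_c = 7.35 m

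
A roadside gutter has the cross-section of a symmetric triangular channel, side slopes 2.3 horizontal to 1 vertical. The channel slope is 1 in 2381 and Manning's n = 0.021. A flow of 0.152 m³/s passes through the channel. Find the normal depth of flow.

y_n = 0.443 m

Manning's equation rearranged: A R^(2/3) = nQ / (1·√S) = 0.021 × 0.152 / (√0.00042) = 0.1558.
At y = 0.542 m: A R^(2/3) = 0.2671 — high.
At y = 0.443 m: A R^(2/3) = 0.156 — close enough.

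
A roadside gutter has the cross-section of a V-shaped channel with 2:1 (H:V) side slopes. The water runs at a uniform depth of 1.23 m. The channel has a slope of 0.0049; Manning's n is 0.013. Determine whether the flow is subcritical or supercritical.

For a triangular section with side slope z = 2: A = zy² = 2×1.23² = 3.026 m²; P = 2y√(1+z²) = 2×1.23×2.236 = 5.501 m.
Hydraulic radius R = A/P = 3.026/5.501 = 0.5501 m.
V = (1/n) R^(2/3) √S = (1/0.013) × 0.5501^(2/3) × √0.0049 = 3.615 m/s. Hydraulic depth D_h = A/T = 3.026/4.92 = 0.615 m.
Froude number Fr = V/√(g·D_h) = 3.615/√(9.81×0.615) = 1.47, which is greater than 1, so the flow is supercritical.

supercritical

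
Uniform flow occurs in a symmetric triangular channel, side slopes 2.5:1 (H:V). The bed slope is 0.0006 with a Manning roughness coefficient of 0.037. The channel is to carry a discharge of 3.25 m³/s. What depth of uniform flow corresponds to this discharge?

Manning's equation rearranged: A R^(2/3) = nQ / (1·√S) = 0.037 × 3.25 / (√0.0006) = 4.909.
Try y = 1.19 m: A R^(2/3) = 2.384 — low.
Try y = 1.89 m: A R^(2/3) = 8.185 — high.
Try y = 1.56 m: A R^(2/3) = 4.906 — ≈ 4.909.

y_n = 1.56 m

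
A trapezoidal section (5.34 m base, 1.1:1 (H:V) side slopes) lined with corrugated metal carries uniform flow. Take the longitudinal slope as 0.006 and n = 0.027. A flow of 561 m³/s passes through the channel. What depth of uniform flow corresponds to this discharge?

Manning's equation rearranged: A R^(2/3) = nQ / (1·√S) = 0.027 × 561 / (√0.006) = 195.5.
Trying y = 5.21 m: A R^(2/3) = 113.7 — too small.
Trying y = 8.15 m: A R^(2/3) = 291 — too large.
Trying y = 6.77 m: A R^(2/3) = 195.7 — close enough.

y_n = 6.77 m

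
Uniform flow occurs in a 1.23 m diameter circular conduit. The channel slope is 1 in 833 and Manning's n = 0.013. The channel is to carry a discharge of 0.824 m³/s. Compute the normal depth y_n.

Manning's equation rearranged: A R^(2/3) = nQ / (1·√S) = 0.013 × 0.824 / (√0.0012) = 0.3092.
At y = 0.805 m: A R^(2/3) = 0.4135 — high.
At y = 0.575 m: A R^(2/3) = 0.2411 — low.
At y = 0.666 m: A R^(2/3) = 0.3091 — ≈ 0.3092.

y_n = 0.666 m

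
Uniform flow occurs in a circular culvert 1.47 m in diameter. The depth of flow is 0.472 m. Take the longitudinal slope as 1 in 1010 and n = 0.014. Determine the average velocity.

V = 0.929 m/s

For a circular section of diameter D = 1.47 m at depth y = 0.472 m, the central angle is θ = 2 arccos(1 − 2y/D) = 2.41 rad. Then A = (D²/8)(θ − sin θ) = 0.4704 m² and P = Dθ/2 = 1.771 m.
Hydraulic radius R = A/P = 0.4704/1.771 = 0.2656 m.
From Manning's equation, V = (1/n) R^(2/3) S^(1/2) = (1/0.014) × 0.2656^(2/3) × 0.0009901^(1/2) = 0.929 m/s.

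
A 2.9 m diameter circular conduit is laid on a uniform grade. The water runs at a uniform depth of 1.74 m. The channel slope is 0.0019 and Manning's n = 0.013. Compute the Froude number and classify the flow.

For a circular section of diameter D = 2.9 m at depth y = 1.74 m, the central angle is θ = 2 arccos(1 − 2y/D) = 3.544 rad. Then A = (D²/8)(θ − sin θ) = 4.138 m² and P = Dθ/2 = 5.139 m.
Hydraulic radius R = A/P = 4.138/5.139 = 0.8052 m.
V = (1/n) R^(2/3) √S = (1/0.013) × 0.8052^(2/3) × √0.0019 = 2.902 m/s. Hydraulic depth D_h = A/T = 4.138/2.841 = 1.456 m.
Froude number Fr = V/√(g·D_h) = 2.902/√(9.81×1.456) = 0.768, which is less than 1, so the flow is subcritical.

subcritical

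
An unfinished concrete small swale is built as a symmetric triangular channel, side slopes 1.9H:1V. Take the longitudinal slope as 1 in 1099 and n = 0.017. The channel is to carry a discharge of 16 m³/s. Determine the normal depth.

y_n = 2.2 m

Manning's equation rearranged: A R^(2/3) = nQ / (1·√S) = 0.017 × 16 / (√0.0009099) = 9.017.
Trying y = 2.4 m: A R^(2/3) = 11.39 — high.
Trying y = 2.2 m: A R^(2/3) = 9.032 — ≈ 9.017.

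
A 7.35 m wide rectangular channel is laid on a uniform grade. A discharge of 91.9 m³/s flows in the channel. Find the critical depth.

y_c = 2.52 m

For a rectangular channel, critical depth y_c = (q²/g)^(1/3) where q = Q/b = 91.9/7.35 = 12.5 m²/s.
So y_c = (12.5²/9.81)^(1/3) = 2.52 m.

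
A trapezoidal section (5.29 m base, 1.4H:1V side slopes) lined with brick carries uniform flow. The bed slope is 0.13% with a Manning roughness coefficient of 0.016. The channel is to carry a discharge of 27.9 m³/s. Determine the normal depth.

y_n = 1.56 m

Manning's equation rearranged: A R^(2/3) = nQ / (1·√S) = 0.016 × 27.9 / (√0.0013) = 12.38.
Trying y = 1.9 m: A R^(2/3) = 17.78 — high.
Trying y = 1.16 m: A R^(2/3) = 7.276 — low.
Trying y = 1.56 m: A R^(2/3) = 12.38 — ≈ 12.38.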